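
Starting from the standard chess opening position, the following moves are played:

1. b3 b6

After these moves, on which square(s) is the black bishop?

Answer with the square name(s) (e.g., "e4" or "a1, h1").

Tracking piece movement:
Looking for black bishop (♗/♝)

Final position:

  a b c d e f g h
  ─────────────────
8│♜ ♞ ♝ ♛ ♚ ♝ ♞ ♜│8
7│♟ · ♟ ♟ ♟ ♟ ♟ ♟│7
6│· ♟ · · · · · ·│6
5│· · · · · · · ·│5
4│· · · · · · · ·│4
3│· ♙ · · · · · ·│3
2│♙ · ♙ ♙ ♙ ♙ ♙ ♙│2
1│♖ ♘ ♗ ♕ ♔ ♗ ♘ ♖│1
  ─────────────────
  a b c d e f g h


c8, f8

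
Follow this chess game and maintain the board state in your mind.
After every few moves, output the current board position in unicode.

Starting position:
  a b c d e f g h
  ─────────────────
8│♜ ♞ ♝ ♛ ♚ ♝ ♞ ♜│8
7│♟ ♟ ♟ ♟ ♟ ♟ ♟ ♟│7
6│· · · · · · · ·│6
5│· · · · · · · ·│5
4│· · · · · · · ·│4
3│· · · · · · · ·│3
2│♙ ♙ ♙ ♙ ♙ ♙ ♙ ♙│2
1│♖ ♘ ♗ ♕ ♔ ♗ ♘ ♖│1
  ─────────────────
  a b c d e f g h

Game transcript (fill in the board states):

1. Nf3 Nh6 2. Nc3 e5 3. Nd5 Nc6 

  a b c d e f g h
  ─────────────────
8│♜ · ♝ ♛ ♚ ♝ · ♜│8
7│♟ ♟ ♟ ♟ · ♟ ♟ ♟│7
6│· · ♞ · · · · ♞│6
5│· · · ♘ ♟ · · ·│5
4│· · · · · · · ·│4
3│· · · · · ♘ · ·│3
2│♙ ♙ ♙ ♙ ♙ ♙ ♙ ♙│2
1│♖ · ♗ ♕ ♔ ♗ · ♖│1
  ─────────────────
  a b c d e f g h

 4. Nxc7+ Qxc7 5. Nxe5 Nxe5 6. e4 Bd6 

  a b c d e f g h
  ─────────────────
8│♜ · ♝ · ♚ · · ♜│8
7│♟ ♟ ♛ ♟ · ♟ ♟ ♟│7
6│· · · ♝ · · · ♞│6
5│· · · · ♞ · · ·│5
4│· · · · ♙ · · ·│4
3│· · · · · · · ·│3
2│♙ ♙ ♙ ♙ · ♙ ♙ ♙│2
1│♖ · ♗ ♕ ♔ ♗ · ♖│1
  ─────────────────
  a b c d e f g h

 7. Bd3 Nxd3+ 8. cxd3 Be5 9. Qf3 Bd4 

  a b c d e f g h
  ─────────────────
8│♜ · ♝ · ♚ · · ♜│8
7│♟ ♟ ♛ ♟ · ♟ ♟ ♟│7
6│· · · · · · · ♞│6
5│· · · · · · · ·│5
4│· · · ♝ ♙ · · ·│4
3│· · · ♙ · ♕ · ·│3
2│♙ ♙ · ♙ · ♙ ♙ ♙│2
1│♖ · ♗ · ♔ · · ♖│1
  ─────────────────
  a b c d e f g h

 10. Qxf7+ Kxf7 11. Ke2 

  a b c d e f g h
  ─────────────────
8│♜ · ♝ · · · · ♜│8
7│♟ ♟ ♛ ♟ · ♚ ♟ ♟│7
6│· · · · · · · ♞│6
5│· · · · · · · ·│5
4│· · · ♝ ♙ · · ·│4
3│· · · ♙ · · · ·│3
2│♙ ♙ · ♙ ♔ ♙ ♙ ♙│2
1│♖ · ♗ · · · · ♖│1
  ─────────────────
  a b c d e f g h


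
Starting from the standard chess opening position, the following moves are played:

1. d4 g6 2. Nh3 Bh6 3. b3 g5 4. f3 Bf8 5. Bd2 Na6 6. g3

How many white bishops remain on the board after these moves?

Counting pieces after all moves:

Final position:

  a b c d e f g h
  ─────────────────
8│♜ · ♝ ♛ ♚ ♝ ♞ ♜│8
7│♟ ♟ ♟ ♟ ♟ ♟ · ♟│7
6│♞ · · · · · · ·│6
5│· · · · · · ♟ ·│5
4│· · · ♙ · · · ·│4
3│· ♙ · · · ♙ ♙ ♘│3
2│♙ · ♙ ♗ ♙ · · ♙│2
1│♖ ♘ · ♕ ♔ ♗ · ♖│1
  ─────────────────
  a b c d e f g h


2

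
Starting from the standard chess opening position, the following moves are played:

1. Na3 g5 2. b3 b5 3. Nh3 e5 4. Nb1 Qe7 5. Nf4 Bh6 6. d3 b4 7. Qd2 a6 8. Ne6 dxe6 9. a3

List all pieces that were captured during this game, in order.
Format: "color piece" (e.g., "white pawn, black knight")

Tracking captures:
  dxe6: captured white knight

white knight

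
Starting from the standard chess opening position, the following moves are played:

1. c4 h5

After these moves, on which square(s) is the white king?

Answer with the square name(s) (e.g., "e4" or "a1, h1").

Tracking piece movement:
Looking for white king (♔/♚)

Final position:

  a b c d e f g h
  ─────────────────
8│♜ ♞ ♝ ♛ ♚ ♝ ♞ ♜│8
7│♟ ♟ ♟ ♟ ♟ ♟ ♟ ·│7
6│· · · · · · · ·│6
5│· · · · · · · ♟│5
4│· · ♙ · · · · ·│4
3│· · · · · · · ·│3
2│♙ ♙ · ♙ ♙ ♙ ♙ ♙│2
1│♖ ♘ ♗ ♕ ♔ ♗ ♘ ♖│1
  ─────────────────
  a b c d e f g h


e1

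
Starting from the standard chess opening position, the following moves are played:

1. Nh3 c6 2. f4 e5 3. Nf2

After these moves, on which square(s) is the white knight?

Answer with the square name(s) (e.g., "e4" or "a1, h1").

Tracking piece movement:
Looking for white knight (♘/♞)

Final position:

  a b c d e f g h
  ─────────────────
8│♜ ♞ ♝ ♛ ♚ ♝ ♞ ♜│8
7│♟ ♟ · ♟ · ♟ ♟ ♟│7
6│· · ♟ · · · · ·│6
5│· · · · ♟ · · ·│5
4│· · · · · ♙ · ·│4
3│· · · · · · · ·│3
2│♙ ♙ ♙ ♙ ♙ ♘ ♙ ♙│2
1│♖ ♘ ♗ ♕ ♔ ♗ · ♖│1
  ─────────────────
  a b c d e f g h


b1, f2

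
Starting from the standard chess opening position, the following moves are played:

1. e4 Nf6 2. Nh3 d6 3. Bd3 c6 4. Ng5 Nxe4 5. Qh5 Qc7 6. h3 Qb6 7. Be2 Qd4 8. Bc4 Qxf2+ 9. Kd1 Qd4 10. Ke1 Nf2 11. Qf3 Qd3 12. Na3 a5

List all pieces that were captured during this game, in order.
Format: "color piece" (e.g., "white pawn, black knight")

Tracking captures:
  Nxe4: captured white pawn
  Qxf2+: captured white pawn

white pawn, white pawn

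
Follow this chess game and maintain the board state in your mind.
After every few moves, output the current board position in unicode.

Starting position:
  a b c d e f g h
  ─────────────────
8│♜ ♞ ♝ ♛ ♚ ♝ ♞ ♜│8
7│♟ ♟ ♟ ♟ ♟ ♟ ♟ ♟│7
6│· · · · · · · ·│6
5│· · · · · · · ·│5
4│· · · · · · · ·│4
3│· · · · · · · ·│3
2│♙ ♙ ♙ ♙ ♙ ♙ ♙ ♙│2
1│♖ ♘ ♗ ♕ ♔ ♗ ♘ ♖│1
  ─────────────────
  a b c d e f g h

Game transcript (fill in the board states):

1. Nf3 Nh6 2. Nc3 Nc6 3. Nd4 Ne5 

  a b c d e f g h
  ─────────────────
8│♜ · ♝ ♛ ♚ ♝ · ♜│8
7│♟ ♟ ♟ ♟ ♟ ♟ ♟ ♟│7
6│· · · · · · · ♞│6
5│· · · · ♞ · · ·│5
4│· · · ♘ · · · ·│4
3│· · ♘ · · · · ·│3
2│♙ ♙ ♙ ♙ ♙ ♙ ♙ ♙│2
1│♖ · ♗ ♕ ♔ ♗ · ♖│1
  ─────────────────
  a b c d e f g h

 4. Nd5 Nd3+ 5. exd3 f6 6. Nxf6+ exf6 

  a b c d e f g h
  ─────────────────
8│♜ · ♝ ♛ ♚ ♝ · ♜│8
7│♟ ♟ ♟ ♟ · · ♟ ♟│7
6│· · · · · ♟ · ♞│6
5│· · · · · · · ·│5
4│· · · ♘ · · · ·│4
3│· · · ♙ · · · ·│3
2│♙ ♙ ♙ ♙ · ♙ ♙ ♙│2
1│♖ · ♗ ♕ ♔ ♗ · ♖│1
  ─────────────────
  a b c d e f g h

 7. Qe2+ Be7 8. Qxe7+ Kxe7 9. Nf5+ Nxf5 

  a b c d e f g h
  ─────────────────
8│♜ · ♝ ♛ · · · ♜│8
7│♟ ♟ ♟ ♟ ♚ · ♟ ♟│7
6│· · · · · ♟ · ·│6
5│· · · · · ♞ · ·│5
4│· · · · · · · ·│4
3│· · · ♙ · · · ·│3
2│♙ ♙ ♙ ♙ · ♙ ♙ ♙│2
1│♖ · ♗ · ♔ ♗ · ♖│1
  ─────────────────
  a b c d e f g h

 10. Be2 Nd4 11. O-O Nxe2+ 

  a b c d e f g h
  ─────────────────
8│♜ · ♝ ♛ · · · ♜│8
7│♟ ♟ ♟ ♟ ♚ · ♟ ♟│7
6│· · · · · ♟ · ·│6
5│· · · · · · · ·│5
4│· · · · · · · ·│4
3│· · · ♙ · · · ·│3
2│♙ ♙ ♙ ♙ ♞ ♙ ♙ ♙│2
1│♖ · ♗ · · ♖ ♔ ·│1
  ─────────────────
  a b c d e f g h


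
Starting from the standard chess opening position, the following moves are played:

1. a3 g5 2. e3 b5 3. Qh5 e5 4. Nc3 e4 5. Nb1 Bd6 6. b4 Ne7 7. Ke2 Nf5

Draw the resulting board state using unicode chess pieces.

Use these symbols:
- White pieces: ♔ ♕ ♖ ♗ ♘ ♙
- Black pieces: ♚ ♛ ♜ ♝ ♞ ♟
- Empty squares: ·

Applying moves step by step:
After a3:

♜ ♞ ♝ ♛ ♚ ♝ ♞ ♜
♟ ♟ ♟ ♟ ♟ ♟ ♟ ♟
· · · · · · · ·
· · · · · · · ·
· · · · · · · ·
♙ · · · · · · ·
· ♙ ♙ ♙ ♙ ♙ ♙ ♙
♖ ♘ ♗ ♕ ♔ ♗ ♘ ♖


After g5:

♜ ♞ ♝ ♛ ♚ ♝ ♞ ♜
♟ ♟ ♟ ♟ ♟ ♟ · ♟
· · · · · · · ·
· · · · · · ♟ ·
· · · · · · · ·
♙ · · · · · · ·
· ♙ ♙ ♙ ♙ ♙ ♙ ♙
♖ ♘ ♗ ♕ ♔ ♗ ♘ ♖


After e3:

♜ ♞ ♝ ♛ ♚ ♝ ♞ ♜
♟ ♟ ♟ ♟ ♟ ♟ · ♟
· · · · · · · ·
· · · · · · ♟ ·
· · · · · · · ·
♙ · · · ♙ · · ·
· ♙ ♙ ♙ · ♙ ♙ ♙
♖ ♘ ♗ ♕ ♔ ♗ ♘ ♖


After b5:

♜ ♞ ♝ ♛ ♚ ♝ ♞ ♜
♟ · ♟ ♟ ♟ ♟ · ♟
· · · · · · · ·
· ♟ · · · · ♟ ·
· · · · · · · ·
♙ · · · ♙ · · ·
· ♙ ♙ ♙ · ♙ ♙ ♙
♖ ♘ ♗ ♕ ♔ ♗ ♘ ♖


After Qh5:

♜ ♞ ♝ ♛ ♚ ♝ ♞ ♜
♟ · ♟ ♟ ♟ ♟ · ♟
· · · · · · · ·
· ♟ · · · · ♟ ♕
· · · · · · · ·
♙ · · · ♙ · · ·
· ♙ ♙ ♙ · ♙ ♙ ♙
♖ ♘ ♗ · ♔ ♗ ♘ ♖


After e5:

♜ ♞ ♝ ♛ ♚ ♝ ♞ ♜
♟ · ♟ ♟ · ♟ · ♟
· · · · · · · ·
· ♟ · · ♟ · ♟ ♕
· · · · · · · ·
♙ · · · ♙ · · ·
· ♙ ♙ ♙ · ♙ ♙ ♙
♖ ♘ ♗ · ♔ ♗ ♘ ♖


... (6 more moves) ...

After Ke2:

♜ ♞ ♝ ♛ ♚ · · ♜
♟ · ♟ ♟ ♞ ♟ · ♟
· · · ♝ · · · ·
· ♟ · · · · ♟ ♕
· ♙ · · ♟ · · ·
♙ · · · ♙ · · ·
· · ♙ ♙ ♔ ♙ ♙ ♙
♖ ♘ ♗ · · ♗ ♘ ♖


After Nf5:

♜ ♞ ♝ ♛ ♚ · · ♜
♟ · ♟ ♟ · ♟ · ♟
· · · ♝ · · · ·
· ♟ · · · ♞ ♟ ♕
· ♙ · · ♟ · · ·
♙ · · · ♙ · · ·
· · ♙ ♙ ♔ ♙ ♙ ♙
♖ ♘ ♗ · · ♗ ♘ ♖



  a b c d e f g h
  ─────────────────
8│♜ ♞ ♝ ♛ ♚ · · ♜│8
7│♟ · ♟ ♟ · ♟ · ♟│7
6│· · · ♝ · · · ·│6
5│· ♟ · · · ♞ ♟ ♕│5
4│· ♙ · · ♟ · · ·│4
3│♙ · · · ♙ · · ·│3
2│· · ♙ ♙ ♔ ♙ ♙ ♙│2
1│♖ ♘ ♗ · · ♗ ♘ ♖│1
  ─────────────────
  a b c d e f g h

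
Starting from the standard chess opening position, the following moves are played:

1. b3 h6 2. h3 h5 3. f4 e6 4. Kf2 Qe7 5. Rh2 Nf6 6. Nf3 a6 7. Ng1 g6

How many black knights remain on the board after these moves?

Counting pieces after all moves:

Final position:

  a b c d e f g h
  ─────────────────
8│♜ ♞ ♝ · ♚ ♝ · ♜│8
7│· ♟ ♟ ♟ ♛ ♟ · ·│7
6│♟ · · · ♟ ♞ ♟ ·│6
5│· · · · · · · ♟│5
4│· · · · · ♙ · ·│4
3│· ♙ · · · · · ♙│3
2│♙ · ♙ ♙ ♙ ♔ ♙ ♖│2
1│♖ ♘ ♗ ♕ · ♗ ♘ ·│1
  ─────────────────
  a b c d e f g h


2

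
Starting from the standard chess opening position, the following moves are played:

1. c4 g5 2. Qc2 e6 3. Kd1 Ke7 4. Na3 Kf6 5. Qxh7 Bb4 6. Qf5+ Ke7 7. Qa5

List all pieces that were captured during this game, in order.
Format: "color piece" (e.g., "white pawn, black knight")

Tracking captures:
  Qxh7: captured black pawn

black pawn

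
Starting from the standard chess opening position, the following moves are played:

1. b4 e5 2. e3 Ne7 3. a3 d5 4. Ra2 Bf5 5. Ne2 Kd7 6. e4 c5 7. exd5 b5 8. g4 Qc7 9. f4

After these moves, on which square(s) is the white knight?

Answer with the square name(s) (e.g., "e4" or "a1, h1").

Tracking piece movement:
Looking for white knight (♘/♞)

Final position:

  a b c d e f g h
  ─────────────────
8│♜ ♞ · · · ♝ · ♜│8
7│♟ · ♛ ♚ ♞ ♟ ♟ ♟│7
6│· · · · · · · ·│6
5│· ♟ ♟ ♙ ♟ ♝ · ·│5
4│· ♙ · · · ♙ ♙ ·│4
3│♙ · · · · · · ·│3
2│♖ · ♙ ♙ ♘ · · ♙│2
1│· ♘ ♗ ♕ ♔ ♗ · ♖│1
  ─────────────────
  a b c d e f g h


b1, e2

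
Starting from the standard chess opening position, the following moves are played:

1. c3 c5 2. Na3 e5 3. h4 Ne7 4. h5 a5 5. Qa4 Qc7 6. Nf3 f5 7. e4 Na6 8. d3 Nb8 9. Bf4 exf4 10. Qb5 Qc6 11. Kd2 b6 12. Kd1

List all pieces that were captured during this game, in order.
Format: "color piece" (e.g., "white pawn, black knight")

Tracking captures:
  exf4: captured white bishop

white bishop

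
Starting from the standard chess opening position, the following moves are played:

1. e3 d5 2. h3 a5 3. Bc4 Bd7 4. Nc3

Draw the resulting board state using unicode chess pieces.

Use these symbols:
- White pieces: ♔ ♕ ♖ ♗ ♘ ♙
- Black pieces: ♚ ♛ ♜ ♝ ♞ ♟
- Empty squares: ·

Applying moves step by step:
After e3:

♜ ♞ ♝ ♛ ♚ ♝ ♞ ♜
♟ ♟ ♟ ♟ ♟ ♟ ♟ ♟
· · · · · · · ·
· · · · · · · ·
· · · · · · · ·
· · · · ♙ · · ·
♙ ♙ ♙ ♙ · ♙ ♙ ♙
♖ ♘ ♗ ♕ ♔ ♗ ♘ ♖


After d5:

♜ ♞ ♝ ♛ ♚ ♝ ♞ ♜
♟ ♟ ♟ · ♟ ♟ ♟ ♟
· · · · · · · ·
· · · ♟ · · · ·
· · · · · · · ·
· · · · ♙ · · ·
♙ ♙ ♙ ♙ · ♙ ♙ ♙
♖ ♘ ♗ ♕ ♔ ♗ ♘ ♖


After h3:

♜ ♞ ♝ ♛ ♚ ♝ ♞ ♜
♟ ♟ ♟ · ♟ ♟ ♟ ♟
· · · · · · · ·
· · · ♟ · · · ·
· · · · · · · ·
· · · · ♙ · · ♙
♙ ♙ ♙ ♙ · ♙ ♙ ·
♖ ♘ ♗ ♕ ♔ ♗ ♘ ♖


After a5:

♜ ♞ ♝ ♛ ♚ ♝ ♞ ♜
· ♟ ♟ · ♟ ♟ ♟ ♟
· · · · · · · ·
♟ · · ♟ · · · ·
· · · · · · · ·
· · · · ♙ · · ♙
♙ ♙ ♙ ♙ · ♙ ♙ ·
♖ ♘ ♗ ♕ ♔ ♗ ♘ ♖


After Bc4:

♜ ♞ ♝ ♛ ♚ ♝ ♞ ♜
· ♟ ♟ · ♟ ♟ ♟ ♟
· · · · · · · ·
♟ · · ♟ · · · ·
· · ♗ · · · · ·
· · · · ♙ · · ♙
♙ ♙ ♙ ♙ · ♙ ♙ ·
♖ ♘ ♗ ♕ ♔ · ♘ ♖


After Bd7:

♜ ♞ · ♛ ♚ ♝ ♞ ♜
· ♟ ♟ ♝ ♟ ♟ ♟ ♟
· · · · · · · ·
♟ · · ♟ · · · ·
· · ♗ · · · · ·
· · · · ♙ · · ♙
♙ ♙ ♙ ♙ · ♙ ♙ ·
♖ ♘ ♗ ♕ ♔ · ♘ ♖


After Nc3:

♜ ♞ · ♛ ♚ ♝ ♞ ♜
· ♟ ♟ ♝ ♟ ♟ ♟ ♟
· · · · · · · ·
♟ · · ♟ · · · ·
· · ♗ · · · · ·
· · ♘ · ♙ · · ♙
♙ ♙ ♙ ♙ · ♙ ♙ ·
♖ · ♗ ♕ ♔ · ♘ ♖



  a b c d e f g h
  ─────────────────
8│♜ ♞ · ♛ ♚ ♝ ♞ ♜│8
7│· ♟ ♟ ♝ ♟ ♟ ♟ ♟│7
6│· · · · · · · ·│6
5│♟ · · ♟ · · · ·│5
4│· · ♗ · · · · ·│4
3│· · ♘ · ♙ · · ♙│3
2│♙ ♙ ♙ ♙ · ♙ ♙ ·│2
1│♖ · ♗ ♕ ♔ · ♘ ♖│1
  ─────────────────
  a b c d e f g h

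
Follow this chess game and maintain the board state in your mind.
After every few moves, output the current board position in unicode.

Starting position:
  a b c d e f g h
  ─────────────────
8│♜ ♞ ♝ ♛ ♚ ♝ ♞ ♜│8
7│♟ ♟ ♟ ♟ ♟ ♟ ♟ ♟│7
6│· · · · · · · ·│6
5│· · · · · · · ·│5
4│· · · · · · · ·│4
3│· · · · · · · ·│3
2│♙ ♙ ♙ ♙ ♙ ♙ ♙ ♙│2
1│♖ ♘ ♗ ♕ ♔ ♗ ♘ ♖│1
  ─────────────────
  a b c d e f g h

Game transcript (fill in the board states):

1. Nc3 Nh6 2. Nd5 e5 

  a b c d e f g h
  ─────────────────
8│♜ ♞ ♝ ♛ ♚ ♝ · ♜│8
7│♟ ♟ ♟ ♟ · ♟ ♟ ♟│7
6│· · · · · · · ♞│6
5│· · · ♘ ♟ · · ·│5
4│· · · · · · · ·│4
3│· · · · · · · ·│3
2│♙ ♙ ♙ ♙ ♙ ♙ ♙ ♙│2
1│♖ · ♗ ♕ ♔ ♗ ♘ ♖│1
  ─────────────────
  a b c d e f g h

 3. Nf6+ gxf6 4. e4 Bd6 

  a b c d e f g h
  ─────────────────
8│♜ ♞ ♝ ♛ ♚ · · ♜│8
7│♟ ♟ ♟ ♟ · ♟ · ♟│7
6│· · · ♝ · ♟ · ♞│6
5│· · · · ♟ · · ·│5
4│· · · · ♙ · · ·│4
3│· · · · · · · ·│3
2│♙ ♙ ♙ ♙ · ♙ ♙ ♙│2
1│♖ · ♗ ♕ ♔ ♗ ♘ ♖│1
  ─────────────────
  a b c d e f g h

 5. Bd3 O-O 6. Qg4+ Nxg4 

  a b c d e f g h
  ─────────────────
8│♜ ♞ ♝ ♛ · ♜ ♚ ·│8
7│♟ ♟ ♟ ♟ · ♟ · ♟│7
6│· · · ♝ · ♟ · ·│6
5│· · · · ♟ · · ·│5
4│· · · · ♙ · ♞ ·│4
3│· · · ♗ · · · ·│3
2│♙ ♙ ♙ ♙ · ♙ ♙ ♙│2
1│♖ · ♗ · ♔ · ♘ ♖│1
  ─────────────────
  a b c d e f g h

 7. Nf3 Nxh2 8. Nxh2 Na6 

  a b c d e f g h
  ─────────────────
8│♜ · ♝ ♛ · ♜ ♚ ·│8
7│♟ ♟ ♟ ♟ · ♟ · ♟│7
6│♞ · · ♝ · ♟ · ·│6
5│· · · · ♟ · · ·│5
4│· · · · ♙ · · ·│4
3│· · · ♗ · · · ·│3
2│♙ ♙ ♙ ♙ · ♙ ♙ ♘│2
1│♖ · ♗ · ♔ · · ♖│1
  ─────────────────
  a b c d e f g h

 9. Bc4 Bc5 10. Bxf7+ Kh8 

  a b c d e f g h
  ─────────────────
8│♜ · ♝ ♛ · ♜ · ♚│8
7│♟ ♟ ♟ ♟ · ♗ · ♟│7
6│♞ · · · · ♟ · ·│6
5│· · ♝ · ♟ · · ·│5
4│· · · · ♙ · · ·│4
3│· · · · · · · ·│3
2│♙ ♙ ♙ ♙ · ♙ ♙ ♘│2
1│♖ · ♗ · ♔ · · ♖│1
  ─────────────────
  a b c d e f g h



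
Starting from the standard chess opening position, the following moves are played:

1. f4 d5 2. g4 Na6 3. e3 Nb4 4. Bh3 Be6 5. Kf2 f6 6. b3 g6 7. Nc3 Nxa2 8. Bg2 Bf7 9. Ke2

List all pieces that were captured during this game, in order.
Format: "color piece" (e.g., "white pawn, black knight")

Tracking captures:
  Nxa2: captured white pawn

white pawn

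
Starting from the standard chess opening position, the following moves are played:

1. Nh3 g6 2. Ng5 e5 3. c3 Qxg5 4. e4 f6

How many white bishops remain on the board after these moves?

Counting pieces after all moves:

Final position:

  a b c d e f g h
  ─────────────────
8│♜ ♞ ♝ · ♚ ♝ ♞ ♜│8
7│♟ ♟ ♟ ♟ · · · ♟│7
6│· · · · · ♟ ♟ ·│6
5│· · · · ♟ · ♛ ·│5
4│· · · · ♙ · · ·│4
3│· · ♙ · · · · ·│3
2│♙ ♙ · ♙ · ♙ ♙ ♙│2
1│♖ ♘ ♗ ♕ ♔ ♗ · ♖│1
  ─────────────────
  a b c d e f g h


2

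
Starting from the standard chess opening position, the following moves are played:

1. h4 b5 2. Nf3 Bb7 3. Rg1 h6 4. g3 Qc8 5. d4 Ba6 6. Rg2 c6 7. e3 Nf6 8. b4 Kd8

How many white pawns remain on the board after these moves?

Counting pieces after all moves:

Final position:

  a b c d e f g h
  ─────────────────
8│♜ ♞ ♛ ♚ · ♝ · ♜│8
7│♟ · · ♟ ♟ ♟ ♟ ·│7
6│♝ · ♟ · · ♞ · ♟│6
5│· ♟ · · · · · ·│5
4│· ♙ · ♙ · · · ♙│4
3│· · · · ♙ ♘ ♙ ·│3
2│♙ · ♙ · · ♙ ♖ ·│2
1│♖ ♘ ♗ ♕ ♔ ♗ · ·│1
  ─────────────────
  a b c d e f g h


8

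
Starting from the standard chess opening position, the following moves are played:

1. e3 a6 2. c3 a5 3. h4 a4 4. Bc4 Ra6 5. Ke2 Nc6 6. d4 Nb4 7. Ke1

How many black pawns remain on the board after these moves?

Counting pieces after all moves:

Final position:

  a b c d e f g h
  ─────────────────
8│· · ♝ ♛ ♚ ♝ ♞ ♜│8
7│· ♟ ♟ ♟ ♟ ♟ ♟ ♟│7
6│♜ · · · · · · ·│6
5│· · · · · · · ·│5
4│♟ ♞ ♗ ♙ · · · ♙│4
3│· · ♙ · ♙ · · ·│3
2│♙ ♙ · · · ♙ ♙ ·│2
1│♖ ♘ ♗ ♕ ♔ · ♘ ♖│1
  ─────────────────
  a b c d e f g h


8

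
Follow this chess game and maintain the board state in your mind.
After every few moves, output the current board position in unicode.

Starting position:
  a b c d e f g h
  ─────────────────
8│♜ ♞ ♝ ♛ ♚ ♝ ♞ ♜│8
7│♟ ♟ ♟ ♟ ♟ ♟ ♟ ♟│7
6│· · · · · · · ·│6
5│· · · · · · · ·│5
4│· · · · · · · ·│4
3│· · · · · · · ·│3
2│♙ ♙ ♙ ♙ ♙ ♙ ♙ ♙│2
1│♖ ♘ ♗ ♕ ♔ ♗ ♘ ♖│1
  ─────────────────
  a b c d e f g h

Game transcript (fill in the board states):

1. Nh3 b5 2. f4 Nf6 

  a b c d e f g h
  ─────────────────
8│♜ ♞ ♝ ♛ ♚ ♝ · ♜│8
7│♟ · ♟ ♟ ♟ ♟ ♟ ♟│7
6│· · · · · ♞ · ·│6
5│· ♟ · · · · · ·│5
4│· · · · · ♙ · ·│4
3│· · · · · · · ♘│3
2│♙ ♙ ♙ ♙ ♙ · ♙ ♙│2
1│♖ ♘ ♗ ♕ ♔ ♗ · ♖│1
  ─────────────────
  a b c d e f g h

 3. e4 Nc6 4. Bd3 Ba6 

  a b c d e f g h
  ─────────────────
8│♜ · · ♛ ♚ ♝ · ♜│8
7│♟ · ♟ ♟ ♟ ♟ ♟ ♟│7
6│♝ · ♞ · · ♞ · ·│6
5│· ♟ · · · · · ·│5
4│· · · · ♙ ♙ · ·│4
3│· · · ♗ · · · ♘│3
2│♙ ♙ ♙ ♙ · · ♙ ♙│2
1│♖ ♘ ♗ ♕ ♔ · · ♖│1
  ─────────────────
  a b c d e f g h

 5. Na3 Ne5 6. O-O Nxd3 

  a b c d e f g h
  ─────────────────
8│♜ · · ♛ ♚ ♝ · ♜│8
7│♟ · ♟ ♟ ♟ ♟ ♟ ♟│7
6│♝ · · · · ♞ · ·│6
5│· ♟ · · · · · ·│5
4│· · · · ♙ ♙ · ·│4
3│♘ · · ♞ · · · ♘│3
2│♙ ♙ ♙ ♙ · · ♙ ♙│2
1│♖ · ♗ ♕ · ♖ ♔ ·│1
  ─────────────────
  a b c d e f g h

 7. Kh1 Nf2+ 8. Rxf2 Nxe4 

  a b c d e f g h
  ─────────────────
8│♜ · · ♛ ♚ ♝ · ♜│8
7│♟ · ♟ ♟ ♟ ♟ ♟ ♟│7
6│♝ · · · · · · ·│6
5│· ♟ · · · · · ·│5
4│· · · · ♞ ♙ · ·│4
3│♘ · · · · · · ♘│3
2│♙ ♙ ♙ ♙ · ♖ ♙ ♙│2
1│♖ · ♗ ♕ · · · ♔│1
  ─────────────────
  a b c d e f g h

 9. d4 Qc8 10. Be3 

  a b c d e f g h
  ─────────────────
8│♜ · ♛ · ♚ ♝ · ♜│8
7│♟ · ♟ ♟ ♟ ♟ ♟ ♟│7
6│♝ · · · · · · ·│6
5│· ♟ · · · · · ·│5
4│· · · ♙ ♞ ♙ · ·│4
3│♘ · · · ♗ · · ♘│3
2│♙ ♙ ♙ · · ♖ ♙ ♙│2
1│♖ · · ♕ · · · ♔│1
  ─────────────────
  a b c d e f g h


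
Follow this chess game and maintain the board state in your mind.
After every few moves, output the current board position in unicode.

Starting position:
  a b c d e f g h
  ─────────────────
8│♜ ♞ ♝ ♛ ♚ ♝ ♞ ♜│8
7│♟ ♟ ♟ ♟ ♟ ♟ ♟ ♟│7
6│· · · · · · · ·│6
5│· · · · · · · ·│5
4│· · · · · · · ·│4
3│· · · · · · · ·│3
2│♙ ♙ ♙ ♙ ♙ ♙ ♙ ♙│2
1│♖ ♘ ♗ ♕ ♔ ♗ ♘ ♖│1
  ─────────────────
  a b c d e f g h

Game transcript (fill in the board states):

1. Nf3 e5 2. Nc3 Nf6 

  a b c d e f g h
  ─────────────────
8│♜ ♞ ♝ ♛ ♚ ♝ · ♜│8
7│♟ ♟ ♟ ♟ · ♟ ♟ ♟│7
6│· · · · · ♞ · ·│6
5│· · · · ♟ · · ·│5
4│· · · · · · · ·│4
3│· · ♘ · · ♘ · ·│3
2│♙ ♙ ♙ ♙ ♙ ♙ ♙ ♙│2
1│♖ · ♗ ♕ ♔ ♗ · ♖│1
  ─────────────────
  a b c d e f g h

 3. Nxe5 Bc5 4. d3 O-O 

  a b c d e f g h
  ─────────────────
8│♜ ♞ ♝ ♛ · ♜ ♚ ·│8
7│♟ ♟ ♟ ♟ · ♟ ♟ ♟│7
6│· · · · · ♞ · ·│6
5│· · ♝ · ♘ · · ·│5
4│· · · · · · · ·│4
3│· · ♘ ♙ · · · ·│3
2│♙ ♙ ♙ · ♙ ♙ ♙ ♙│2
1│♖ · ♗ ♕ ♔ ♗ · ♖│1
  ─────────────────
  a b c d e f g h

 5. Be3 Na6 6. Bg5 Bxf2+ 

  a b c d e f g h
  ─────────────────
8│♜ · ♝ ♛ · ♜ ♚ ·│8
7│♟ ♟ ♟ ♟ · ♟ ♟ ♟│7
6│♞ · · · · ♞ · ·│6
5│· · · · ♘ · ♗ ·│5
4│· · · · · · · ·│4
3│· · ♘ ♙ · · · ·│3
2│♙ ♙ ♙ · ♙ ♝ ♙ ♙│2
1│♖ · · ♕ ♔ ♗ · ♖│1
  ─────────────────
  a b c d e f g h

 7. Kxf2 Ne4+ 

  a b c d e f g h
  ─────────────────
8│♜ · ♝ ♛ · ♜ ♚ ·│8
7│♟ ♟ ♟ ♟ · ♟ ♟ ♟│7
6│♞ · · · · · · ·│6
5│· · · · ♘ · ♗ ·│5
4│· · · · ♞ · · ·│4
3│· · ♘ ♙ · · · ·│3
2│♙ ♙ ♙ · ♙ ♔ ♙ ♙│2
1│♖ · · ♕ · ♗ · ♖│1
  ─────────────────
  a b c d e f g h


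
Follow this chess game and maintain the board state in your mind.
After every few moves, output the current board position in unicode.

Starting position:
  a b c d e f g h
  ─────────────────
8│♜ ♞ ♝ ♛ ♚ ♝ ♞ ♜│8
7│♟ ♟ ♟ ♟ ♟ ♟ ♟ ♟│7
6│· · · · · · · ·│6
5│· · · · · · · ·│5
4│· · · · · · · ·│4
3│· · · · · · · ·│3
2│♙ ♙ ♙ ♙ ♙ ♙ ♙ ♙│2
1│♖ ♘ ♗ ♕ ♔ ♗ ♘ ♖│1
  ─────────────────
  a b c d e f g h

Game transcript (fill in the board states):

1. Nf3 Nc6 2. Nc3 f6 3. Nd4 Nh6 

  a b c d e f g h
  ─────────────────
8│♜ · ♝ ♛ ♚ ♝ · ♜│8
7│♟ ♟ ♟ ♟ ♟ · ♟ ♟│7
6│· · ♞ · · ♟ · ♞│6
5│· · · · · · · ·│5
4│· · · ♘ · · · ·│4
3│· · ♘ · · · · ·│3
2│♙ ♙ ♙ ♙ ♙ ♙ ♙ ♙│2
1│♖ · ♗ ♕ ♔ ♗ · ♖│1
  ─────────────────
  a b c d e f g h

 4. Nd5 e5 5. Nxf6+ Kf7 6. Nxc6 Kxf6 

  a b c d e f g h
  ─────────────────
8│♜ · ♝ ♛ · ♝ · ♜│8
7│♟ ♟ ♟ ♟ · · ♟ ♟│7
6│· · ♘ · · ♚ · ♞│6
5│· · · · ♟ · · ·│5
4│· · · · · · · ·│4
3│· · · · · · · ·│3
2│♙ ♙ ♙ ♙ ♙ ♙ ♙ ♙│2
1│♖ · ♗ ♕ ♔ ♗ · ♖│1
  ─────────────────
  a b c d e f g h

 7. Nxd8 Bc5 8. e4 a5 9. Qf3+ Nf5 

  a b c d e f g h
  ─────────────────
8│♜ · ♝ ♘ · · · ♜│8
7│· ♟ ♟ ♟ · · ♟ ♟│7
6│· · · · · ♚ · ·│6
5│♟ · ♝ · ♟ ♞ · ·│5
4│· · · · ♙ · · ·│4
3│· · · · · ♕ · ·│3
2│♙ ♙ ♙ ♙ · ♙ ♙ ♙│2
1│♖ · ♗ · ♔ ♗ · ♖│1
  ─────────────────
  a b c d e f g h

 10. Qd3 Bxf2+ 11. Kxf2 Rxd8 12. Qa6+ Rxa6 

  a b c d e f g h
  ─────────────────
8│· · ♝ ♜ · · · ·│8
7│· ♟ ♟ ♟ · · ♟ ♟│7
6│♜ · · · · ♚ · ·│6
5│♟ · · · ♟ ♞ · ·│5
4│· · · · ♙ · · ·│4
3│· · · · · · · ·│3
2│♙ ♙ ♙ ♙ · ♔ ♙ ♙│2
1│♖ · ♗ · · ♗ · ♖│1
  ─────────────────
  a b c d e f g h

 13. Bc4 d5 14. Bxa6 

  a b c d e f g h
  ─────────────────
8│· · ♝ ♜ · · · ·│8
7│· ♟ ♟ · · · ♟ ♟│7
6│♗ · · · · ♚ · ·│6
5│♟ · · ♟ ♟ ♞ · ·│5
4│· · · · ♙ · · ·│4
3│· · · · · · · ·│3
2│♙ ♙ ♙ ♙ · ♔ ♙ ♙│2
1│♖ · ♗ · · · · ♖│1
  ─────────────────
  a b c d e f g h


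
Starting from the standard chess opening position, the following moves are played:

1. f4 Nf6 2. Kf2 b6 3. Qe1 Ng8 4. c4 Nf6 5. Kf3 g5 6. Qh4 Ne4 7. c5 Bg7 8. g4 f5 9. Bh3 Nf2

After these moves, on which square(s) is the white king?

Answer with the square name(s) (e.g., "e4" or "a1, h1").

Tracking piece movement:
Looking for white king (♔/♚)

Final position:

  a b c d e f g h
  ─────────────────
8│♜ ♞ ♝ ♛ ♚ · · ♜│8
7│♟ · ♟ ♟ ♟ · ♝ ♟│7
6│· ♟ · · · · · ·│6
5│· · ♙ · · ♟ ♟ ·│5
4│· · · · · ♙ ♙ ♕│4
3│· · · · · ♔ · ♗│3
2│♙ ♙ · ♙ ♙ ♞ · ♙│2
1│♖ ♘ ♗ · · · ♘ ♖│1
  ─────────────────
  a b c d e f g h


f3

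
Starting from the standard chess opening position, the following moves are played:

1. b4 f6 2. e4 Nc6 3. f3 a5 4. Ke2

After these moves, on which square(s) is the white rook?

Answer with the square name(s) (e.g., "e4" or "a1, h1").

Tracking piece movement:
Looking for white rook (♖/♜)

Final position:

  a b c d e f g h
  ─────────────────
8│♜ · ♝ ♛ ♚ ♝ ♞ ♜│8
7│· ♟ ♟ ♟ ♟ · ♟ ♟│7
6│· · ♞ · · ♟ · ·│6
5│♟ · · · · · · ·│5
4│· ♙ · · ♙ · · ·│4
3│· · · · · ♙ · ·│3
2│♙ · ♙ ♙ ♔ · ♙ ♙│2
1│♖ ♘ ♗ ♕ · ♗ ♘ ♖│1
  ─────────────────
  a b c d e f g h


a1, h1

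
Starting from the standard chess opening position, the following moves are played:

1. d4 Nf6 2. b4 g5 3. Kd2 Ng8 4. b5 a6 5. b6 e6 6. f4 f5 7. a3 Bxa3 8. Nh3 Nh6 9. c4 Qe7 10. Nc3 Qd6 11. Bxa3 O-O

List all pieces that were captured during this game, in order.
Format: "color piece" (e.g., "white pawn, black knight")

Tracking captures:
  Bxa3: captured white pawn
  Bxa3: captured black bishop

white pawn, black bishop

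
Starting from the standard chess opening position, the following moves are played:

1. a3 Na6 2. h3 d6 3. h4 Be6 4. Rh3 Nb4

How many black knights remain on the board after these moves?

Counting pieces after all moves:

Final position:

  a b c d e f g h
  ─────────────────
8│♜ · · ♛ ♚ ♝ ♞ ♜│8
7│♟ ♟ ♟ · ♟ ♟ ♟ ♟│7
6│· · · ♟ ♝ · · ·│6
5│· · · · · · · ·│5
4│· ♞ · · · · · ♙│4
3│♙ · · · · · · ♖│3
2│· ♙ ♙ ♙ ♙ ♙ ♙ ·│2
1│♖ ♘ ♗ ♕ ♔ ♗ ♘ ·│1
  ─────────────────
  a b c d e f g h


2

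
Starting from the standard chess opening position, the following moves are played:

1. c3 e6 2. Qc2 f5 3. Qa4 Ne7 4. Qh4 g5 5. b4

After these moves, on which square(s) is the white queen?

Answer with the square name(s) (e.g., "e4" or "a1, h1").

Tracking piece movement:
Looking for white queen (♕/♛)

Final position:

  a b c d e f g h
  ─────────────────
8│♜ ♞ ♝ ♛ ♚ ♝ · ♜│8
7│♟ ♟ ♟ ♟ ♞ · · ♟│7
6│· · · · ♟ · · ·│6
5│· · · · · ♟ ♟ ·│5
4│· ♙ · · · · · ♕│4
3│· · ♙ · · · · ·│3
2│♙ · · ♙ ♙ ♙ ♙ ♙│2
1│♖ ♘ ♗ · ♔ ♗ ♘ ♖│1
  ─────────────────
  a b c d e f g h


h4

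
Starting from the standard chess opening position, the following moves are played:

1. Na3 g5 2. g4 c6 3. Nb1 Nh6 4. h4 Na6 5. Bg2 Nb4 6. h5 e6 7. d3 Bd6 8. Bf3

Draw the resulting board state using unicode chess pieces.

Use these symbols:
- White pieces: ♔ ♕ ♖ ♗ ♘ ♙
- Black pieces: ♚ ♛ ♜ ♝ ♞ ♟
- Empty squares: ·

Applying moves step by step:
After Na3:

♜ ♞ ♝ ♛ ♚ ♝ ♞ ♜
♟ ♟ ♟ ♟ ♟ ♟ ♟ ♟
· · · · · · · ·
· · · · · · · ·
· · · · · · · ·
♘ · · · · · · ·
♙ ♙ ♙ ♙ ♙ ♙ ♙ ♙
♖ · ♗ ♕ ♔ ♗ ♘ ♖


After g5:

♜ ♞ ♝ ♛ ♚ ♝ ♞ ♜
♟ ♟ ♟ ♟ ♟ ♟ · ♟
· · · · · · · ·
· · · · · · ♟ ·
· · · · · · · ·
♘ · · · · · · ·
♙ ♙ ♙ ♙ ♙ ♙ ♙ ♙
♖ · ♗ ♕ ♔ ♗ ♘ ♖


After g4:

♜ ♞ ♝ ♛ ♚ ♝ ♞ ♜
♟ ♟ ♟ ♟ ♟ ♟ · ♟
· · · · · · · ·
· · · · · · ♟ ·
· · · · · · ♙ ·
♘ · · · · · · ·
♙ ♙ ♙ ♙ ♙ ♙ · ♙
♖ · ♗ ♕ ♔ ♗ ♘ ♖


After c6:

♜ ♞ ♝ ♛ ♚ ♝ ♞ ♜
♟ ♟ · ♟ ♟ ♟ · ♟
· · ♟ · · · · ·
· · · · · · ♟ ·
· · · · · · ♙ ·
♘ · · · · · · ·
♙ ♙ ♙ ♙ ♙ ♙ · ♙
♖ · ♗ ♕ ♔ ♗ ♘ ♖


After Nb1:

♜ ♞ ♝ ♛ ♚ ♝ ♞ ♜
♟ ♟ · ♟ ♟ ♟ · ♟
· · ♟ · · · · ·
· · · · · · ♟ ·
· · · · · · ♙ ·
· · · · · · · ·
♙ ♙ ♙ ♙ ♙ ♙ · ♙
♖ ♘ ♗ ♕ ♔ ♗ ♘ ♖


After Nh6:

♜ ♞ ♝ ♛ ♚ ♝ · ♜
♟ ♟ · ♟ ♟ ♟ · ♟
· · ♟ · · · · ♞
· · · · · · ♟ ·
· · · · · · ♙ ·
· · · · · · · ·
♙ ♙ ♙ ♙ ♙ ♙ · ♙
♖ ♘ ♗ ♕ ♔ ♗ ♘ ♖


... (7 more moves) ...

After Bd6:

♜ · ♝ ♛ ♚ · · ♜
♟ ♟ · ♟ · ♟ · ♟
· · ♟ ♝ ♟ · · ♞
· · · · · · ♟ ♙
· ♞ · · · · ♙ ·
· · · ♙ · · · ·
♙ ♙ ♙ · ♙ ♙ ♗ ·
♖ ♘ ♗ ♕ ♔ · ♘ ♖


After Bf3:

♜ · ♝ ♛ ♚ · · ♜
♟ ♟ · ♟ · ♟ · ♟
· · ♟ ♝ ♟ · · ♞
· · · · · · ♟ ♙
· ♞ · · · · ♙ ·
· · · ♙ · ♗ · ·
♙ ♙ ♙ · ♙ ♙ · ·
♖ ♘ ♗ ♕ ♔ · ♘ ♖



  a b c d e f g h
  ─────────────────
8│♜ · ♝ ♛ ♚ · · ♜│8
7│♟ ♟ · ♟ · ♟ · ♟│7
6│· · ♟ ♝ ♟ · · ♞│6
5│· · · · · · ♟ ♙│5
4│· ♞ · · · · ♙ ·│4
3│· · · ♙ · ♗ · ·│3
2│♙ ♙ ♙ · ♙ ♙ · ·│2
1│♖ ♘ ♗ ♕ ♔ · ♘ ♖│1
  ─────────────────
  a b c d e f g h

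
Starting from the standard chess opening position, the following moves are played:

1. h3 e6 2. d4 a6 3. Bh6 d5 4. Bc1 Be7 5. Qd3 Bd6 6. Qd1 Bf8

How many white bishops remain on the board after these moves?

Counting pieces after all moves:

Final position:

  a b c d e f g h
  ─────────────────
8│♜ ♞ ♝ ♛ ♚ ♝ ♞ ♜│8
7│· ♟ ♟ · · ♟ ♟ ♟│7
6│♟ · · · ♟ · · ·│6
5│· · · ♟ · · · ·│5
4│· · · ♙ · · · ·│4
3│· · · · · · · ♙│3
2│♙ ♙ ♙ · ♙ ♙ ♙ ·│2
1│♖ ♘ ♗ ♕ ♔ ♗ ♘ ♖│1
  ─────────────────
  a b c d e f g h


2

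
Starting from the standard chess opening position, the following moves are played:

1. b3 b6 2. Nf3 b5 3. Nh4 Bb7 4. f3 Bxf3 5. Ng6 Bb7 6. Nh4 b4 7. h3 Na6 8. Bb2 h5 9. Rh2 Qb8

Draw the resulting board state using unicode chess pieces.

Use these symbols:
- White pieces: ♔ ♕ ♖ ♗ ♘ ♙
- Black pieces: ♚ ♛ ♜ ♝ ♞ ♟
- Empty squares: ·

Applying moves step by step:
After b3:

♜ ♞ ♝ ♛ ♚ ♝ ♞ ♜
♟ ♟ ♟ ♟ ♟ ♟ ♟ ♟
· · · · · · · ·
· · · · · · · ·
· · · · · · · ·
· ♙ · · · · · ·
♙ · ♙ ♙ ♙ ♙ ♙ ♙
♖ ♘ ♗ ♕ ♔ ♗ ♘ ♖


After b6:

♜ ♞ ♝ ♛ ♚ ♝ ♞ ♜
♟ · ♟ ♟ ♟ ♟ ♟ ♟
· ♟ · · · · · ·
· · · · · · · ·
· · · · · · · ·
· ♙ · · · · · ·
♙ · ♙ ♙ ♙ ♙ ♙ ♙
♖ ♘ ♗ ♕ ♔ ♗ ♘ ♖


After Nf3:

♜ ♞ ♝ ♛ ♚ ♝ ♞ ♜
♟ · ♟ ♟ ♟ ♟ ♟ ♟
· ♟ · · · · · ·
· · · · · · · ·
· · · · · · · ·
· ♙ · · · ♘ · ·
♙ · ♙ ♙ ♙ ♙ ♙ ♙
♖ ♘ ♗ ♕ ♔ ♗ · ♖


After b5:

♜ ♞ ♝ ♛ ♚ ♝ ♞ ♜
♟ · ♟ ♟ ♟ ♟ ♟ ♟
· · · · · · · ·
· ♟ · · · · · ·
· · · · · · · ·
· ♙ · · · ♘ · ·
♙ · ♙ ♙ ♙ ♙ ♙ ♙
♖ ♘ ♗ ♕ ♔ ♗ · ♖


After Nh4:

♜ ♞ ♝ ♛ ♚ ♝ ♞ ♜
♟ · ♟ ♟ ♟ ♟ ♟ ♟
· · · · · · · ·
· ♟ · · · · · ·
· · · · · · · ♘
· ♙ · · · · · ·
♙ · ♙ ♙ ♙ ♙ ♙ ♙
♖ ♘ ♗ ♕ ♔ ♗ · ♖


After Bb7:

♜ ♞ · ♛ ♚ ♝ ♞ ♜
♟ ♝ ♟ ♟ ♟ ♟ ♟ ♟
· · · · · · · ·
· ♟ · · · · · ·
· · · · · · · ♘
· ♙ · · · · · ·
♙ · ♙ ♙ ♙ ♙ ♙ ♙
♖ ♘ ♗ ♕ ♔ ♗ · ♖


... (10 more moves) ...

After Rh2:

♜ · · ♛ ♚ ♝ ♞ ♜
♟ ♝ ♟ ♟ ♟ ♟ ♟ ·
♞ · · · · · · ·
· · · · · · · ♟
· ♟ · · · · · ♘
· ♙ · · · · · ♙
♙ ♗ ♙ ♙ ♙ · ♙ ♖
♖ ♘ · ♕ ♔ ♗ · ·


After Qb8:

♜ ♛ · · ♚ ♝ ♞ ♜
♟ ♝ ♟ ♟ ♟ ♟ ♟ ·
♞ · · · · · · ·
· · · · · · · ♟
· ♟ · · · · · ♘
· ♙ · · · · · ♙
♙ ♗ ♙ ♙ ♙ · ♙ ♖
♖ ♘ · ♕ ♔ ♗ · ·



  a b c d e f g h
  ─────────────────
8│♜ ♛ · · ♚ ♝ ♞ ♜│8
7│♟ ♝ ♟ ♟ ♟ ♟ ♟ ·│7
6│♞ · · · · · · ·│6
5│· · · · · · · ♟│5
4│· ♟ · · · · · ♘│4
3│· ♙ · · · · · ♙│3
2│♙ ♗ ♙ ♙ ♙ · ♙ ♖│2
1│♖ ♘ · ♕ ♔ ♗ · ·│1
  ─────────────────
  a b c d e f g h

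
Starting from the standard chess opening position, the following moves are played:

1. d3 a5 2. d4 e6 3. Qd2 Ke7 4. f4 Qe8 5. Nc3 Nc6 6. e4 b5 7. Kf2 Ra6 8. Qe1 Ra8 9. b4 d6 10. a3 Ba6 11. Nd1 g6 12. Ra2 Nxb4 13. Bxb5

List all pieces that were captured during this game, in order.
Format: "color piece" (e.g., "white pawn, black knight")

Tracking captures:
  Nxb4: captured white pawn
  Bxb5: captured black pawn

white pawn, black pawn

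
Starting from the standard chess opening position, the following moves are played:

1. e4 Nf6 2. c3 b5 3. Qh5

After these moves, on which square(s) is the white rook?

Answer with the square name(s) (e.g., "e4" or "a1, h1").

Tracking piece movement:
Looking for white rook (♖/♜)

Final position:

  a b c d e f g h
  ─────────────────
8│♜ ♞ ♝ ♛ ♚ ♝ · ♜│8
7│♟ · ♟ ♟ ♟ ♟ ♟ ♟│7
6│· · · · · ♞ · ·│6
5│· ♟ · · · · · ♕│5
4│· · · · ♙ · · ·│4
3│· · ♙ · · · · ·│3
2│♙ ♙ · ♙ · ♙ ♙ ♙│2
1│♖ ♘ ♗ · ♔ ♗ ♘ ♖│1
  ─────────────────
  a b c d e f g h


a1, h1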